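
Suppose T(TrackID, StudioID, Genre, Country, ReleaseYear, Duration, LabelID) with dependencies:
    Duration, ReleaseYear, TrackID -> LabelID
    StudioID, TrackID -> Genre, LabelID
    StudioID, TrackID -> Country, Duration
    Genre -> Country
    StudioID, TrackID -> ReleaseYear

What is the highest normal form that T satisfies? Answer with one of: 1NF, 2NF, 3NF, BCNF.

Candidate key: {StudioID, TrackID}. Prime attributes: {StudioID, TrackID}.
Duration, ReleaseYear, TrackID -> LabelID breaks BCNF: {Duration, ReleaseYear, TrackID}⁺ = {Duration, LabelID, ReleaseYear, TrackID}, so {Duration, ReleaseYear, TrackID} is not a superkey.
Because {LabelID} is non-prime and the left side of Duration, ReleaseYear, TrackID -> LabelID is not a superkey, the relation is not in 3NF.
No non-prime attribute depends on a proper subset of any candidate key, so 2NF holds.

2NF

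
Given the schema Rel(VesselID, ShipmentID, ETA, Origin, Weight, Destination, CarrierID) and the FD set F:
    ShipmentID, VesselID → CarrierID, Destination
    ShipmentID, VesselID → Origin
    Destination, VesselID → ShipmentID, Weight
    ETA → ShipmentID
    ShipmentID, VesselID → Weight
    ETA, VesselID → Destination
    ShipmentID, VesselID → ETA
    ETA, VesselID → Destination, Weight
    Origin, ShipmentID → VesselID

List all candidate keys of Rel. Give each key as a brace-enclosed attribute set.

{Destination, VesselID}, {ETA, Origin}, {ETA, VesselID}, {Origin, ShipmentID}, {ShipmentID, VesselID}

Closure of {Destination, VesselID} is {CarrierID, Destination, ETA, Origin, ShipmentID, VesselID, Weight}, the whole schema; {Destination, VesselID} is a candidate key.
Closure of {ETA, Origin} is {CarrierID, Destination, ETA, Origin, ShipmentID, VesselID, Weight}, the whole schema; {ETA, Origin} is a candidate key.
Closure of {ETA, VesselID} is {CarrierID, Destination, ETA, Origin, ShipmentID, VesselID, Weight}, the whole schema; {ETA, VesselID} is a candidate key.
Closure of {Origin, ShipmentID} is {CarrierID, Destination, ETA, Origin, ShipmentID, VesselID, Weight}, the whole schema; {Origin, ShipmentID} is a candidate key.
Closure of {ShipmentID, VesselID} is {CarrierID, Destination, ETA, Origin, ShipmentID, VesselID, Weight}, the whole schema; {ShipmentID, VesselID} is a candidate key.
Any other superkey properly contains one of these, so there are no further candidate keys.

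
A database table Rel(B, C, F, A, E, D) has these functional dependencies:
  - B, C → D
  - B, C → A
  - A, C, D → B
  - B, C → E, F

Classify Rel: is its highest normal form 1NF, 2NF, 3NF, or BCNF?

BCNF

Candidate keys: {A, C, D}, {B, C}. Prime attributes: {A, B, C, D}.
Every FD has a superkey on the left, so the relation is in BCNF.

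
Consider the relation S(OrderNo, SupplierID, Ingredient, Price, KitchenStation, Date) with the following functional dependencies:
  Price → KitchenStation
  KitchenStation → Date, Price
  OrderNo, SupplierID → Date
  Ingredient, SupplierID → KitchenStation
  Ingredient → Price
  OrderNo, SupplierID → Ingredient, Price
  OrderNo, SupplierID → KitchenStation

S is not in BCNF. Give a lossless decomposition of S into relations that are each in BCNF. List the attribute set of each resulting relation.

{Date, KitchenStation, Price}; {Ingredient, OrderNo, SupplierID}; {Ingredient, Price}

Candidate key of the original relation: {OrderNo, SupplierID}.
{Date, Ingredient, KitchenStation, OrderNo, Price, SupplierID}: {Price} determines {Date, KitchenStation, Price} here but is not a superkey — split on Price → Date, KitchenStation, giving {Date, KitchenStation, Price} and {Ingredient, OrderNo, Price, SupplierID}.
{Date, KitchenStation, Price} has no BCNF violation.
{Ingredient, OrderNo, Price, SupplierID}: {Ingredient, SupplierID} determines {Ingredient, Price, SupplierID} here but is not a superkey — split on Ingredient, SupplierID → Price, giving {Ingredient, Price, SupplierID} and {Ingredient, OrderNo, SupplierID}.
{Ingredient, Price, SupplierID}: {Ingredient} determines {Ingredient, Price} here but is not a superkey — split on Ingredient → Price, giving {Ingredient, Price} and {Ingredient, SupplierID}.
{Ingredient, Price} has no BCNF violation.
{Ingredient, SupplierID} has no BCNF violation.
{Ingredient, OrderNo, SupplierID} has no BCNF violation.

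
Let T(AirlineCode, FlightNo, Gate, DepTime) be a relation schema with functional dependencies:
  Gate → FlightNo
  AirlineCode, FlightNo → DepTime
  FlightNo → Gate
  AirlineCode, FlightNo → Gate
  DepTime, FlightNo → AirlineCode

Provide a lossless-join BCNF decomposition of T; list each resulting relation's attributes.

Candidate keys of the original relation: {AirlineCode, FlightNo}, {AirlineCode, Gate}, {DepTime, FlightNo}, {DepTime, Gate}.
Within {AirlineCode, DepTime, FlightNo, Gate}: {Gate}⁺ ∩ {AirlineCode, DepTime, FlightNo, Gate} = {FlightNo, Gate}, not the whole set, so Gate → FlightNo violates BCNF; decompose into {FlightNo, Gate} and {AirlineCode, DepTime, Gate}.
{FlightNo, Gate}: every determinant is a superkey — BCNF.
{AirlineCode, DepTime, Gate}: every determinant is a superkey — BCNF.

{AirlineCode, DepTime, Gate}; {FlightNo, Gate}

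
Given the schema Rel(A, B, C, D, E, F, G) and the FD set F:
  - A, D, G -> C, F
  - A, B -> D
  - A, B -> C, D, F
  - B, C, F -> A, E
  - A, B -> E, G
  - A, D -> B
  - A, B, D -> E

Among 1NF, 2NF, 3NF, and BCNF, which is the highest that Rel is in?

BCNF

Candidate keys: {A, B}, {A, D}, {B, C, F}. Prime attributes: {A, B, C, D, F}.
Each dependency's left side is a superkey — BCNF holds.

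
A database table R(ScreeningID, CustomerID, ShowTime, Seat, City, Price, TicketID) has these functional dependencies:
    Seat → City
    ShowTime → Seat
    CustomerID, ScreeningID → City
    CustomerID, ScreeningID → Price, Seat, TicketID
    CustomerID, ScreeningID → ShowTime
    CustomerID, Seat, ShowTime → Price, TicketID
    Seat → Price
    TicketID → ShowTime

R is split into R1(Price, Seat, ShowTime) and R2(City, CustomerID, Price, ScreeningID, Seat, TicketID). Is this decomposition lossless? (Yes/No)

Common attributes: {Price, Seat}; their closure is {City, Price, Seat}.
The closure covers neither R1 nor R2 entirely; the join is not lossless.

No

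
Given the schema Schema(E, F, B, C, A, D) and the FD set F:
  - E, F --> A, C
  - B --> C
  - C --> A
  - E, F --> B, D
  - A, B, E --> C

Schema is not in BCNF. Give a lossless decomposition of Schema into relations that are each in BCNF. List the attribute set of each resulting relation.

Candidate key of the original relation: {E, F}.
{A, B, C, D, E, F}: {B} determines {A, B, C} here but is not a superkey — split on B --> A, C, giving {A, B, C} and {B, D, E, F}.
{A, B, C}: {C} determines {A, C} here but is not a superkey — split on C --> A, giving {A, C} and {B, C}.
{A, C}: every determinant is a superkey — BCNF.
{B, C}: every determinant is a superkey — BCNF.
{B, D, E, F}: every determinant is a superkey — BCNF.

{A, C}; {B, C}; {B, D, E, F}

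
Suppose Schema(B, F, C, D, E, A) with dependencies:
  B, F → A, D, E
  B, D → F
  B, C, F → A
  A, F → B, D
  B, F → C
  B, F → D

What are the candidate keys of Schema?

{A, F}⁺ = {A, B, C, D, E, F} — all of the relation — so {A, F} is a candidate key.
{B, D}⁺ = {A, B, C, D, E, F} — all of the relation — so {B, D} is a candidate key.
{B, F}⁺ = {A, B, C, D, E, F} — all of the relation — so {B, F} is a candidate key.
These are minimal and exhaustive — every other superkey contains one of them.

{A, F}, {B, D}, {B, F}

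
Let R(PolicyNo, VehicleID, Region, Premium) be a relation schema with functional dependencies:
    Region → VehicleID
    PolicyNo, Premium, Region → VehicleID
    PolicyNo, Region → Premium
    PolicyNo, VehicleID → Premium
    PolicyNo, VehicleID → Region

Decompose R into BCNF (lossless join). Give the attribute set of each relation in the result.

Candidate keys of the original relation: {PolicyNo, Region}, {PolicyNo, VehicleID}.
In {PolicyNo, Premium, Region, VehicleID}, {Region} is not a superkey ({Region}⁺ restricted to this set is {Region, VehicleID}), so split on Region → VehicleID into {Region, VehicleID} and {PolicyNo, Premium, Region}.
{Region, VehicleID}: every determinant is a superkey — BCNF.
{PolicyNo, Premium, Region}: every determinant is a superkey — BCNF.

{PolicyNo, Premium, Region}; {Region, VehicleID}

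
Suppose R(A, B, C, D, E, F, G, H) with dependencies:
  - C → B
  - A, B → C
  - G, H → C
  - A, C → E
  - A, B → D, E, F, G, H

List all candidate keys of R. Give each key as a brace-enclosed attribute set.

Attributes never on any right-hand side: {A} — every candidate key must contain it.
{A, B} is a candidate key since {A, B}⁺ = {A, B, C, D, E, F, G, H} covers every attribute.
{A, C} is a candidate key since {A, C}⁺ = {A, B, C, D, E, F, G, H} covers every attribute.
{A, G, H} is a candidate key since {A, G, H}⁺ = {A, B, C, D, E, F, G, H} covers every attribute.
Any other superkey properly contains one of these, so there are no further candidate keys.

{A, B}, {A, C}, {A, G, H}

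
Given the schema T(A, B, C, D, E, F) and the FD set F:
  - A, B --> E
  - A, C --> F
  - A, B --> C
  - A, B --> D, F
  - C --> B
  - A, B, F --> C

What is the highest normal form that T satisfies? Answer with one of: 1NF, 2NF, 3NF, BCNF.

Candidate keys: {A, B}, {A, C}. Prime attributes: {A, B, C}.
C --> B: {C}⁺ = {B, C}, which is not all of the attributes, so the left side is not a superkey — BCNF is violated.
But every attribute on its right side ({B}) is prime, and the same holds for every other non-superkey FD, so 3NF still holds.

3NF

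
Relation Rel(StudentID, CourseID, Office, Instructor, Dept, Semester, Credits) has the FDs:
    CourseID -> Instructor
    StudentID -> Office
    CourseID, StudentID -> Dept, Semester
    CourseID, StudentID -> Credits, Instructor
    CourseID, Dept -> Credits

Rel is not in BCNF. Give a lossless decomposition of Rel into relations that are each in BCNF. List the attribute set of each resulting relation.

Candidate key of the original relation: {CourseID, StudentID}.
In {CourseID, Credits, Dept, Instructor, Office, Semester, StudentID}, {CourseID} is not a superkey ({CourseID}⁺ restricted to this set is {CourseID, Instructor}), so split on CourseID -> Instructor into {CourseID, Instructor} and {CourseID, Credits, Dept, Office, Semester, StudentID}.
{CourseID, Instructor} has no BCNF violation.
In {CourseID, Credits, Dept, Office, Semester, StudentID}, {StudentID} is not a superkey ({StudentID}⁺ restricted to this set is {Office, StudentID}), so split on StudentID -> Office into {Office, StudentID} and {CourseID, Credits, Dept, Semester, StudentID}.
{Office, StudentID} has no BCNF violation.
In {CourseID, Credits, Dept, Semester, StudentID}, {CourseID, Dept} is not a superkey ({CourseID, Dept}⁺ restricted to this set is {CourseID, Credits, Dept}), so split on CourseID, Dept -> Credits into {CourseID, Credits, Dept} and {CourseID, Dept, Semester, StudentID}.
{CourseID, Credits, Dept} has no BCNF violation.
{CourseID, Dept, Semester, StudentID} has no BCNF violation.

{CourseID, Credits, Dept}; {CourseID, Dept, Semester, StudentID}; {CourseID, Instructor}; {Office, StudentID}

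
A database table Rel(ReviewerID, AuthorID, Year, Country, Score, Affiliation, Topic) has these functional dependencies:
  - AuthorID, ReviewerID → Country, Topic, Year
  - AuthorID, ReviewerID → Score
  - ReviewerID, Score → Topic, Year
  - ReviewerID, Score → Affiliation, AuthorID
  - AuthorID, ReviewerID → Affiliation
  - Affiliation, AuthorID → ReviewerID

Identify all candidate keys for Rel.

Closure of {Affiliation, AuthorID} is {Affiliation, AuthorID, Country, ReviewerID, Score, Topic, Year}, the whole schema; {Affiliation, AuthorID} is a candidate key.
Closure of {AuthorID, ReviewerID} is {Affiliation, AuthorID, Country, ReviewerID, Score, Topic, Year}, the whole schema; {AuthorID, ReviewerID} is a candidate key.
Closure of {ReviewerID, Score} is {Affiliation, AuthorID, Country, ReviewerID, Score, Topic, Year}, the whole schema; {ReviewerID, Score} is a candidate key.
These are minimal and exhaustive — every other superkey contains one of them.

{Affiliation, AuthorID}, {AuthorID, ReviewerID}, {ReviewerID, Score}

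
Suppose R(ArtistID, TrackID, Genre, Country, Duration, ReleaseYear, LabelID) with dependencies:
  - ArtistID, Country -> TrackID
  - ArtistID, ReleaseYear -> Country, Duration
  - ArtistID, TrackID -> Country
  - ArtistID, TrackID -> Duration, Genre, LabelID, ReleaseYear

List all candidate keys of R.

{ArtistID} never appears on the right of any FD, so every key must include it.
{ArtistID, Country}⁺ = {ArtistID, Country, Duration, Genre, LabelID, ReleaseYear, TrackID} — all of the relation — so {ArtistID, Country} is a candidate key.
{ArtistID, ReleaseYear}⁺ = {ArtistID, Country, Duration, Genre, LabelID, ReleaseYear, TrackID} — all of the relation — so {ArtistID, ReleaseYear} is a candidate key.
{ArtistID, TrackID}⁺ = {ArtistID, Country, Duration, Genre, LabelID, ReleaseYear, TrackID} — all of the relation — so {ArtistID, TrackID} is a candidate key.
These are minimal and exhaustive — every other superkey contains one of them.

{ArtistID, Country}, {ArtistID, ReleaseYear}, {ArtistID, TrackID}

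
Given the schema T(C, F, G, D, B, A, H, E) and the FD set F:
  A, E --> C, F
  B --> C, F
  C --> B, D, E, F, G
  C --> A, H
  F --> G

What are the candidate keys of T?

{B}⁺ = {A, B, C, D, E, F, G, H}, which is every attribute, so {B} is a candidate key.
{C}⁺ = {A, B, C, D, E, F, G, H}, which is every attribute, so {C} is a candidate key.
{A, E}⁺ = {A, B, C, D, E, F, G, H}, which is every attribute, so {A, E} is a candidate key.
Any other superkey properly contains one of these, so there are no further candidate keys.

{A, E}, {B}, {C}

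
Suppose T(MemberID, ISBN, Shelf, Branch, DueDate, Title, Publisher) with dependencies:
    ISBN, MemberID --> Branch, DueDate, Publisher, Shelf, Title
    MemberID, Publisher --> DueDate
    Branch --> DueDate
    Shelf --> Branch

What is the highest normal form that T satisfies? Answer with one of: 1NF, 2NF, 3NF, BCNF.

2NF

Candidate key: {ISBN, MemberID}. Prime attributes: {ISBN, MemberID}.
MemberID, Publisher --> DueDate: {MemberID, Publisher}⁺ = {DueDate, MemberID, Publisher}, which is not all of the attributes, so the left side is not a superkey — BCNF is violated.
MemberID, Publisher --> DueDate has non-prime {DueDate} on the right and a non-superkey on the left, so 3NF fails.
No non-prime attribute depends on a proper subset of any candidate key, so 2NF holds.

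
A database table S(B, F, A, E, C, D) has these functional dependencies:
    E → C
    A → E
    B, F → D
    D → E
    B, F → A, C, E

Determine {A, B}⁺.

{A, B, C, E}

Start with {A, B}.
A → E applies; add {E} → now {A, B, E}.
E → C applies; add {C} → now {A, B, C, E}.
No further FD applies.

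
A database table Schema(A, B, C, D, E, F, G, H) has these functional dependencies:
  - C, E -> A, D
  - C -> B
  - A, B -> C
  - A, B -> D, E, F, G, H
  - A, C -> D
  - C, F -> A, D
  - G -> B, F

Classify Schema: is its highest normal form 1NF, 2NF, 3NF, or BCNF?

Candidate keys: {A, B}, {A, C}, {A, G}, {C, E}, {C, F}, {C, G}. Prime attributes: {A, B, C, E, F, G}.
For C -> B we have {C}⁺ = {B, C}; {C} is not a superkey, so BCNF fails.
But every attribute on its right side ({B}) is prime, and the same holds for every other non-superkey FD, so 3NF still holds.

3NF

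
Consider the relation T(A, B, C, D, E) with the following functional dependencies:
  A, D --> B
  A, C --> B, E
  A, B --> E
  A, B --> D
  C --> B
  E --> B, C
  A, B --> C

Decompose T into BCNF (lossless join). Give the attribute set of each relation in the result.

Candidate keys of the original relation: {A, B}, {A, C}, {A, D}, {A, E}.
{A, B, C, D, E}: {C} determines {B, C} here but is not a superkey — split on C --> B, giving {B, C} and {A, C, D, E}.
{B, C} is in BCNF.
{A, C, D, E}: {E} determines {C, E} here but is not a superkey — split on E --> C, giving {C, E} and {A, D, E}.
{C, E} is in BCNF.
{A, D, E} is in BCNF.

{A, D, E}; {B, C}; {C, E}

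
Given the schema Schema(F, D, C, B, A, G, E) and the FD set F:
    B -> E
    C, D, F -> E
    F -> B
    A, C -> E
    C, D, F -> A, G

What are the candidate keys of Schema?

{C, D, F} never appear on the right of any FD, so every key must include all of them.
Closure of {C, D, F} is {A, B, C, D, E, F, G}, the whole schema; {C, D, F} is a candidate key.
No other minimal set has full closure, so this is the only candidate key.

{C, D, F}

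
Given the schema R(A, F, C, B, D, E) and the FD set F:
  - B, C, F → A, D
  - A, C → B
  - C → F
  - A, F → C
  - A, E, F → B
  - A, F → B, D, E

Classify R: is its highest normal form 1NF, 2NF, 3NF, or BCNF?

3NF

Candidate keys: {A, C}, {A, F}, {B, C}. Prime attributes: {A, B, C, F}.
C → F: {C}⁺ = {C, F}, which is not all of the attributes, so the left side is not a superkey — BCNF is violated.
But every attribute on its right side ({F}) is prime, and the same holds for every other non-superkey FD, so 3NF still holds.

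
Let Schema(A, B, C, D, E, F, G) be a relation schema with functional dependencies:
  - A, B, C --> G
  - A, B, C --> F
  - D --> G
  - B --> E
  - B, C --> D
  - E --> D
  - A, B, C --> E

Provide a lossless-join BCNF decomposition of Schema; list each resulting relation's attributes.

Candidate key of the original relation: {A, B, C}.
Within {A, B, C, D, E, F, G}: {D}⁺ ∩ {A, B, C, D, E, F, G} = {D, G}, not the whole set, so D --> G violates BCNF; decompose into {D, G} and {A, B, C, D, E, F}.
{D, G} is in BCNF.
Within {A, B, C, D, E, F}: {B}⁺ ∩ {A, B, C, D, E, F} = {B, D, E}, not the whole set, so B --> D, E violates BCNF; decompose into {B, D, E} and {A, B, C, F}.
Within {B, D, E}: {E}⁺ ∩ {B, D, E} = {D, E}, not the whole set, so E --> D violates BCNF; decompose into {D, E} and {B, E}.
{D, E} is in BCNF.
{B, E} is in BCNF.
{A, B, C, F} is in BCNF.

{A, B, C, F}; {B, E}; {D, E}; {D, G}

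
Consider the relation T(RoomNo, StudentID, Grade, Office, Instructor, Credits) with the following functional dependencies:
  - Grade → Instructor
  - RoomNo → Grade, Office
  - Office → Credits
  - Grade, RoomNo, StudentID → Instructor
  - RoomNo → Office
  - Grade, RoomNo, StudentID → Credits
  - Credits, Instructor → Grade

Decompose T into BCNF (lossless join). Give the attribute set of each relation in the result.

{Credits, Office}; {Grade, Instructor}; {Grade, Office, RoomNo}; {RoomNo, StudentID}

Candidate key of the original relation: {RoomNo, StudentID}.
Within {Credits, Grade, Instructor, Office, RoomNo, StudentID}: {Grade}⁺ ∩ {Credits, Grade, Instructor, Office, RoomNo, StudentID} = {Grade, Instructor}, not the whole set, so Grade → Instructor violates BCNF; decompose into {Grade, Instructor} and {Credits, Grade, Office, RoomNo, StudentID}.
{Grade, Instructor} is in BCNF.
Within {Credits, Grade, Office, RoomNo, StudentID}: {RoomNo}⁺ ∩ {Credits, Grade, Office, RoomNo, StudentID} = {Credits, Grade, Office, RoomNo}, not the whole set, so RoomNo → Credits, Grade, Office violates BCNF; decompose into {Credits, Grade, Office, RoomNo} and {RoomNo, StudentID}.
Within {Credits, Grade, Office, RoomNo}: {Office}⁺ ∩ {Credits, Grade, Office, RoomNo} = {Credits, Office}, not the whole set, so Office → Credits violates BCNF; decompose into {Credits, Office} and {Grade, Office, RoomNo}.
{Credits, Office} is in BCNF.
{Grade, Office, RoomNo} is in BCNF.
{RoomNo, StudentID} is in BCNF.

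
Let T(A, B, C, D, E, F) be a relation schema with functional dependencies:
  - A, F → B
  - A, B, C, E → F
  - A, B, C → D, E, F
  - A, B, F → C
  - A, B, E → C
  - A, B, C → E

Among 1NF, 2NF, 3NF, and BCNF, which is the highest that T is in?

Candidate keys: {A, B, C}, {A, B, E}, {A, F}. Prime attributes: {A, B, C, E, F}.
The left-hand side of every FD is a superkey, so BCNF is satisfied.

BCNF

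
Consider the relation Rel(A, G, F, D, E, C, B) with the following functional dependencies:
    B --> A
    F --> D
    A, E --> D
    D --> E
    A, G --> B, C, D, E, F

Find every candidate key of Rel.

{A, G}, {B, G}

{G} never appears on the right of any FD, so every key must include it.
{A, G} is a candidate key since {A, G}⁺ = {A, B, C, D, E, F, G} covers every attribute.
{B, G} is a candidate key since {B, G}⁺ = {A, B, C, D, E, F, G} covers every attribute.
Any other superkey properly contains one of these, so there are no further candidate keys.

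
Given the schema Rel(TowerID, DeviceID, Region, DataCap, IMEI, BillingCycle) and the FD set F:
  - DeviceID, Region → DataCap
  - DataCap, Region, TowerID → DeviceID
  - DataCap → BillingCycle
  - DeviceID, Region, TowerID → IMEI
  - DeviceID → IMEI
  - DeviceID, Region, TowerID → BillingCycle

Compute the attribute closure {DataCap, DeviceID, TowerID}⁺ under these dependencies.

Start with {DataCap, DeviceID, TowerID}.
DataCap → BillingCycle applies; add {BillingCycle} → now {BillingCycle, DataCap, DeviceID, TowerID}.
DeviceID → IMEI applies; add {IMEI} → now {BillingCycle, DataCap, DeviceID, IMEI, TowerID}.
No further FD applies.

{BillingCycle, DataCap, DeviceID, IMEI, TowerID}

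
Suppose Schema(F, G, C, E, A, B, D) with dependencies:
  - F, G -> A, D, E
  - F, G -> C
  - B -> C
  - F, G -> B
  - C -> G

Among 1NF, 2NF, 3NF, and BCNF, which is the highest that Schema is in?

3NF

Candidate keys: {B, F}, {C, F}, {F, G}. Prime attributes: {B, C, F, G}.
For B -> C we have {B}⁺ = {B, C, G}; {B} is not a superkey, so BCNF fails.
Its right-hand attributes {C} are all prime, as are those of every other non-superkey FD — the relation is in 3NF.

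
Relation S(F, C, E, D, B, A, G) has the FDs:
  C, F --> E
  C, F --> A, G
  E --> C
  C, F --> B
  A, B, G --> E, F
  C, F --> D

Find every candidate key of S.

{A, B, G}, {C, F}, {E, F}

{C, F}⁺ = {A, B, C, D, E, F, G} — all of the relation — so {C, F} is a candidate key.
{E, F}⁺ = {A, B, C, D, E, F, G} — all of the relation — so {E, F} is a candidate key.
{A, B, G}⁺ = {A, B, C, D, E, F, G} — all of the relation — so {A, B, G} is a candidate key.
Any other superkey properly contains one of these, so there are no further candidate keys.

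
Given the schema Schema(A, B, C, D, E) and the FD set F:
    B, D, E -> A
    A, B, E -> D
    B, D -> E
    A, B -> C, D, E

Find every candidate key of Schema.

No FD produces {B}, so it must be in every candidate key.
{A, B} is a candidate key since {A, B}⁺ = {A, B, C, D, E} covers every attribute.
{B, D} is a candidate key since {B, D}⁺ = {A, B, C, D, E} covers every attribute.
No proper subset of any of these is a key, and no other minimal superkey exists.

{A, B}, {B, D}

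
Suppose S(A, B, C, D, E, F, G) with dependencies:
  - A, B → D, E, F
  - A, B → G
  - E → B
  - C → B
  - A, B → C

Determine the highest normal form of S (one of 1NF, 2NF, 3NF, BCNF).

Candidate keys: {A, B}, {A, C}, {A, E}. Prime attributes: {A, B, C, E}.
E → B: {E}⁺ = {B, E}, which is not all of the attributes, so the left side is not a superkey — BCNF is violated.
But every attribute on its right side ({B}) is prime, and the same holds for every other non-superkey FD, so 3NF still holds.

3NF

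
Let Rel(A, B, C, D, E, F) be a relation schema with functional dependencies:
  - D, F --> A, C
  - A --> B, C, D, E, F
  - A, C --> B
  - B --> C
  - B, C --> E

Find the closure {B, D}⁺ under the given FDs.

{B, C, D, E}

Start with {B, D}.
B --> C applies; add {C} → now {B, C, D}.
B, C --> E applies; add {E} → now {B, C, D, E}.
No further FD applies.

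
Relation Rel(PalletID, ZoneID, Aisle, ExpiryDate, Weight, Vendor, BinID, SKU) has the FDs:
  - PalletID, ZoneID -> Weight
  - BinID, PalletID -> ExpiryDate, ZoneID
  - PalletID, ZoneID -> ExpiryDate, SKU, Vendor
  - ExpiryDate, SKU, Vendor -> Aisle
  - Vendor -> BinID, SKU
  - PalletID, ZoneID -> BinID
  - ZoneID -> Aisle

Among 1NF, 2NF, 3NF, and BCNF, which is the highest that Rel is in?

1NF

Candidate keys: {BinID, PalletID}, {PalletID, Vendor}, {PalletID, ZoneID}. Prime attributes: {BinID, PalletID, Vendor, ZoneID}.
For ExpiryDate, SKU, Vendor -> Aisle we have {ExpiryDate, SKU, Vendor}⁺ = {Aisle, BinID, ExpiryDate, SKU, Vendor}; {ExpiryDate, SKU, Vendor} is not a superkey, so BCNF fails.
ExpiryDate, SKU, Vendor -> Aisle determines the non-prime attribute {Aisle} from a non-superkey — 3NF is violated.
{Vendor} is a proper subset of the key {PalletID, Vendor}, and {Vendor}⁺ contains the non-prime attribute {SKU} — a partial dependency, so 2NF is violated.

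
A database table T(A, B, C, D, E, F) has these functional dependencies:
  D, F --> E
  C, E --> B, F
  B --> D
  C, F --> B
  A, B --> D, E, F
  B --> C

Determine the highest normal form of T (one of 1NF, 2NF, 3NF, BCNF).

Candidate keys: {A, B}, {A, C, E}, {A, C, F}. Prime attributes: {A, B, C, E, F}.
For D, F --> E we have {D, F}⁺ = {D, E, F}; {D, F} is not a superkey, so BCNF fails.
B --> D has non-prime {D} on the right and a non-superkey on the left, so 3NF fails.
{B} is a proper subset of the key {A, B}, and {B}⁺ contains the non-prime attribute {D} — a partial dependency, so 2NF is violated.

1NF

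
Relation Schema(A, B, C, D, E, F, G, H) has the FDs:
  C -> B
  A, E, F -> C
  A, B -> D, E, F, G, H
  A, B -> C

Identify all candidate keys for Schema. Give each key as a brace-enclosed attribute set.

{A} never appears on the right of any FD, so every key must include it.
{A, B}⁺ = {A, B, C, D, E, F, G, H}, which is every attribute, so {A, B} is a candidate key.
{A, C}⁺ = {A, B, C, D, E, F, G, H}, which is every attribute, so {A, C} is a candidate key.
{A, E, F}⁺ = {A, B, C, D, E, F, G, H}, which is every attribute, so {A, E, F} is a candidate key.
These are minimal and exhaustive — every other superkey contains one of them.

{A, B}, {A, C}, {A, E, F}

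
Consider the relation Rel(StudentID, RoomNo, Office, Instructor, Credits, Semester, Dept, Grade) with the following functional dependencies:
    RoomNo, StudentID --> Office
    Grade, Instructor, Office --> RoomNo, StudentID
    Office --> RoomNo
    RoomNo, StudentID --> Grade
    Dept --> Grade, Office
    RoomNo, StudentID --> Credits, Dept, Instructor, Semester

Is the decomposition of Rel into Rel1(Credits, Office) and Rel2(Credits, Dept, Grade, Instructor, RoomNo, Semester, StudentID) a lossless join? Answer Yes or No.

No

Common attributes: {Credits}; their closure is {Credits}.
Rel1 ⊄ {Credits} and Rel2 ⊄ {Credits}, so the split is lossy.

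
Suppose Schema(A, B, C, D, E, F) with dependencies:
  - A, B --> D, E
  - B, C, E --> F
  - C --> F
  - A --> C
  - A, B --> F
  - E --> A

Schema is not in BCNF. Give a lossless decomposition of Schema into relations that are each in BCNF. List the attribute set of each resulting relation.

{A, C}; {A, E}; {B, D, E}; {C, F}

Candidate keys of the original relation: {A, B}, {B, E}.
In {A, B, C, D, E, F}, {C} is not a superkey ({C}⁺ restricted to this set is {C, F}), so split on C --> F into {C, F} and {A, B, C, D, E}.
{C, F} is in BCNF.
In {A, B, C, D, E}, {A} is not a superkey ({A}⁺ restricted to this set is {A, C}), so split on A --> C into {A, C} and {A, B, D, E}.
{A, C} is in BCNF.
In {A, B, D, E}, {E} is not a superkey ({E}⁺ restricted to this set is {A, E}), so split on E --> A into {A, E} and {B, D, E}.
{A, E} is in BCNF.
{B, D, E} is in BCNF.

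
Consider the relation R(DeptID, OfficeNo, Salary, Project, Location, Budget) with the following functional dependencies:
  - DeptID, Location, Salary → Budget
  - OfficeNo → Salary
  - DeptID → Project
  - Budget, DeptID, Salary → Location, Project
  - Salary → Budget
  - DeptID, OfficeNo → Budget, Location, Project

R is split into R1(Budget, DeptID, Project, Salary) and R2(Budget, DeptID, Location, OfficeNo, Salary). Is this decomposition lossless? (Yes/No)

R1 ∩ R2 = {Budget, DeptID, Salary}; its closure under F is {Budget, DeptID, Location, Project, Salary}.
Since R1 ⊆ {Budget, DeptID, Location, Project, Salary}, the intersection is a superkey of R1; the decomposition is lossless.

Yes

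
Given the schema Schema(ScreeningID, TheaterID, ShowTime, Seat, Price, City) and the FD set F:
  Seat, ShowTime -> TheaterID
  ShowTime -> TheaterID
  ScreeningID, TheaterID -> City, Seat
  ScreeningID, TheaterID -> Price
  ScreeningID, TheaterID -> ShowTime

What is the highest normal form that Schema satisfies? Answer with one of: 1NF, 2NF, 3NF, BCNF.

Candidate keys: {ScreeningID, ShowTime}, {ScreeningID, TheaterID}. Prime attributes: {ScreeningID, ShowTime, TheaterID}.
Seat, ShowTime -> TheaterID: {Seat, ShowTime}⁺ = {Seat, ShowTime, TheaterID}, which is not all of the attributes, so the left side is not a superkey — BCNF is violated.
But every attribute on its right side ({TheaterID}) is prime, and the same holds for every other non-superkey FD, so 3NF still holds.

3NF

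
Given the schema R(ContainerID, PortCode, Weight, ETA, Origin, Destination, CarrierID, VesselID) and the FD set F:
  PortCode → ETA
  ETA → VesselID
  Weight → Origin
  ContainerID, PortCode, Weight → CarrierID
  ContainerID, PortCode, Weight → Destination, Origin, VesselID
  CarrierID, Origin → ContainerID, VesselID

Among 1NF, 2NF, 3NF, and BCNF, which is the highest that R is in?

Candidate keys: {CarrierID, PortCode, Weight}, {ContainerID, PortCode, Weight}. Prime attributes: {CarrierID, ContainerID, PortCode, Weight}.
PortCode → ETA breaks BCNF: {PortCode}⁺ = {ETA, PortCode, VesselID}, so {PortCode} is not a superkey.
Because {ETA} is non-prime and the left side of PortCode → ETA is not a superkey, the relation is not in 3NF.
The proper key subset {PortCode} of {CarrierID, PortCode, Weight} determines non-prime {ETA, VesselID}, so the relation is not even in 2NF.

1NF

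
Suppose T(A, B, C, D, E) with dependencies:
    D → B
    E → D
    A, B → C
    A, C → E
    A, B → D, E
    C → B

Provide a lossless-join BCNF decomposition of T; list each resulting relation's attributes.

{A, C, E}; {B, D}; {D, E}

Candidate keys of the original relation: {A, B}, {A, C}, {A, D}, {A, E}.
{A, B, C, D, E}: {D} determines {B, D} here but is not a superkey — split on D → B, giving {B, D} and {A, C, D, E}.
{B, D} has no BCNF violation.
{A, C, D, E}: {E} determines {D, E} here but is not a superkey — split on E → D, giving {D, E} and {A, C, E}.
{D, E} has no BCNF violation.
{A, C, E} has no BCNF violation.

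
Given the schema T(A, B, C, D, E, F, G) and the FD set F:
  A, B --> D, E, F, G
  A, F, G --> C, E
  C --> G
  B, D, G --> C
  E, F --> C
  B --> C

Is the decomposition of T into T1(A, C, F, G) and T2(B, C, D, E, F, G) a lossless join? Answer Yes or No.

No

T1 ∩ T2 = {C, F, G}; its closure under F is {C, F, G}.
The closure covers neither T1 nor T2 entirely; the join is not lossless.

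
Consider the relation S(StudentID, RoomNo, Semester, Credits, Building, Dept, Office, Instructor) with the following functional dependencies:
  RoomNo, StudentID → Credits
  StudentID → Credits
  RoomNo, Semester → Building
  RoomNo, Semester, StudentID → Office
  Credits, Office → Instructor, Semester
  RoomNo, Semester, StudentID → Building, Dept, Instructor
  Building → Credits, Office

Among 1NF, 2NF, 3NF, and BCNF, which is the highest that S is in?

Candidate keys: {Building, RoomNo, StudentID}, {Office, RoomNo, StudentID}, {RoomNo, Semester, StudentID}. Prime attributes: {Building, Office, RoomNo, Semester, StudentID}.
For RoomNo, StudentID → Credits we have {RoomNo, StudentID}⁺ = {Credits, RoomNo, StudentID}; {RoomNo, StudentID} is not a superkey, so BCNF fails.
Because {Credits} is non-prime and the left side of RoomNo, StudentID → Credits is not a superkey, the relation is not in 3NF.
{Building} is a proper subset of the key {Building, RoomNo, StudentID}, and {Building}⁺ contains the non-prime attributes {Credits, Instructor} — a partial dependency, so 2NF is violated.

1NF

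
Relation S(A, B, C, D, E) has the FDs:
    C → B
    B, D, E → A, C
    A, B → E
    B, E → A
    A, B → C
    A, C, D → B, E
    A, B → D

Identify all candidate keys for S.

{A, B} is a candidate key since {A, B}⁺ = {A, B, C, D, E} covers every attribute.
{A, C} is a candidate key since {A, C}⁺ = {A, B, C, D, E} covers every attribute.
{B, E} is a candidate key since {B, E}⁺ = {A, B, C, D, E} covers every attribute.
{C, E} is a candidate key since {C, E}⁺ = {A, B, C, D, E} covers every attribute.
These are minimal and exhaustive — every other superkey contains one of them.

{A, B}, {A, C}, {B, E}, {C, E}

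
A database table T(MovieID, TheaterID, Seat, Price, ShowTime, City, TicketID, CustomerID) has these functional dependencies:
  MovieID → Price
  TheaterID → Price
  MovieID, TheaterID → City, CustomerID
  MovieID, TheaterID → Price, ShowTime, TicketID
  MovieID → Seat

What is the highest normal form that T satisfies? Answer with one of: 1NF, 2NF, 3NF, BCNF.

Candidate key: {MovieID, TheaterID}. Prime attributes: {MovieID, TheaterID}.
For MovieID → Price we have {MovieID}⁺ = {MovieID, Price, Seat}; {MovieID} is not a superkey, so BCNF fails.
MovieID → Price has non-prime {Price} on the right and a non-superkey on the left, so 3NF fails.
Since {MovieID} ⊂ {MovieID, TheaterID} and {MovieID}⁺ ⊇ {Price, Seat} with {Price, Seat} non-prime, there is a partial dependency; 2NF fails.

1NF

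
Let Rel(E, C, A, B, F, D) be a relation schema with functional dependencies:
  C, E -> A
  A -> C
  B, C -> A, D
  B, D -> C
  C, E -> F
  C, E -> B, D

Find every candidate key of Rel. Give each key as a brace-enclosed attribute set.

No FD produces {E}, so it must be in every candidate key.
{A, E}⁺ = {A, B, C, D, E, F}, which is every attribute, so {A, E} is a candidate key.
{C, E}⁺ = {A, B, C, D, E, F}, which is every attribute, so {C, E} is a candidate key.
{B, D, E}⁺ = {A, B, C, D, E, F}, which is every attribute, so {B, D, E} is a candidate key.
Any other superkey properly contains one of these, so there are no further candidate keys.

{A, E}, {B, D, E}, {C, E}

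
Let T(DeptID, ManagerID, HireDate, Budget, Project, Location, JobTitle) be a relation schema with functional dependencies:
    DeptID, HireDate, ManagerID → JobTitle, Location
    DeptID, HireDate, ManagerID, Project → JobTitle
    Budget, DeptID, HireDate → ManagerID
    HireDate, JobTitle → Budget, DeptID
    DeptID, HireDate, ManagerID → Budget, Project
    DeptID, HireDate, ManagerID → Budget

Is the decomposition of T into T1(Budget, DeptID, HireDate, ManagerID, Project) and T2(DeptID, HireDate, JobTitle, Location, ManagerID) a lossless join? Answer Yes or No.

T1 ∩ T2 = {DeptID, HireDate, ManagerID}; its closure under F is {Budget, DeptID, HireDate, JobTitle, Location, ManagerID, Project}.
T1 is contained in that closure, so T1 ∩ T2 → T1 holds and the join is lossless.

Yes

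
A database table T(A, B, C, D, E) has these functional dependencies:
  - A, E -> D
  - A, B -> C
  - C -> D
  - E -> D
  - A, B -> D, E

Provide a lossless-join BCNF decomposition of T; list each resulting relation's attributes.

{A, B, C, E}; {D, E}

Candidate key of the original relation: {A, B}.
{A, B, C, D, E}: {A, E} determines {A, D, E} here but is not a superkey — split on A, E -> D, giving {A, D, E} and {A, B, C, E}.
{A, D, E}: {E} determines {D, E} here but is not a superkey — split on E -> D, giving {D, E} and {A, E}.
{D, E} is in BCNF.
{A, E} is in BCNF.
{A, B, C, E} is in BCNF.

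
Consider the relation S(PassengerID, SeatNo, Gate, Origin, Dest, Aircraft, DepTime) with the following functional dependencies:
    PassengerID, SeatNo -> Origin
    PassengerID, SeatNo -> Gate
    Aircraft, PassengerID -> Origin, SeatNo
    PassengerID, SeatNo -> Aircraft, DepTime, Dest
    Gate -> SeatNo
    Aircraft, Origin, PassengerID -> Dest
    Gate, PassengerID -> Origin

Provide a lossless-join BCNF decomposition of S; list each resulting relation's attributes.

{Aircraft, DepTime, Dest, Gate, Origin, PassengerID}; {Gate, SeatNo}

Candidate keys of the original relation: {Aircraft, PassengerID}, {Gate, PassengerID}, {PassengerID, SeatNo}.
In {Aircraft, DepTime, Dest, Gate, Origin, PassengerID, SeatNo}, {Gate} is not a superkey ({Gate}⁺ restricted to this set is {Gate, SeatNo}), so split on Gate -> SeatNo into {Gate, SeatNo} and {Aircraft, DepTime, Dest, Gate, Origin, PassengerID}.
{Gate, SeatNo}: every determinant is a superkey — BCNF.
{Aircraft, DepTime, Dest, Gate, Origin, PassengerID}: every determinant is a superkey — BCNF.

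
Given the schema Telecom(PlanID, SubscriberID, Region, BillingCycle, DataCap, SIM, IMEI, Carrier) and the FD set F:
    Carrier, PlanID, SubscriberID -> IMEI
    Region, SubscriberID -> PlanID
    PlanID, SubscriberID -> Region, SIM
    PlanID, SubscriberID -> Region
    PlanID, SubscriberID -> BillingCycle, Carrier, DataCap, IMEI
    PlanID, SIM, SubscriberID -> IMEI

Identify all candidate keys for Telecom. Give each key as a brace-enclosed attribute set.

Attributes never on any right-hand side: {SubscriberID} — every candidate key must contain it.
Closure of {PlanID, SubscriberID} is {BillingCycle, Carrier, DataCap, IMEI, PlanID, Region, SIM, SubscriberID}, the whole schema; {PlanID, SubscriberID} is a candidate key.
Closure of {Region, SubscriberID} is {BillingCycle, Carrier, DataCap, IMEI, PlanID, Region, SIM, SubscriberID}, the whole schema; {Region, SubscriberID} is a candidate key.
Any other superkey properly contains one of these, so there are no further candidate keys.

{PlanID, SubscriberID}, {Region, SubscriberID}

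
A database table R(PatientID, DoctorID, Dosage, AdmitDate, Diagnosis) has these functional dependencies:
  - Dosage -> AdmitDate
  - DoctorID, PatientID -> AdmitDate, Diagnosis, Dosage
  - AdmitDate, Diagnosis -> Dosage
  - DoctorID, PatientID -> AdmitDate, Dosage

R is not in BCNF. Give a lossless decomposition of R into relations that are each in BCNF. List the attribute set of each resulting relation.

{AdmitDate, Dosage}; {Diagnosis, DoctorID, Dosage, PatientID}

Candidate key of the original relation: {DoctorID, PatientID}.
In {AdmitDate, Diagnosis, DoctorID, Dosage, PatientID}, {Dosage} is not a superkey ({Dosage}⁺ restricted to this set is {AdmitDate, Dosage}), so split on Dosage -> AdmitDate into {AdmitDate, Dosage} and {Diagnosis, DoctorID, Dosage, PatientID}.
{AdmitDate, Dosage} is in BCNF.
{Diagnosis, DoctorID, Dosage, PatientID} is in BCNF.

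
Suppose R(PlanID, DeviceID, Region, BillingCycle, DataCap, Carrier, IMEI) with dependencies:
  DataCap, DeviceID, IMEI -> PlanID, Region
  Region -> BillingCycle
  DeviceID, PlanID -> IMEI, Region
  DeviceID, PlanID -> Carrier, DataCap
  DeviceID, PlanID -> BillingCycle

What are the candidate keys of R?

No FD produces {DeviceID}, so it must be in every candidate key.
{DeviceID, PlanID} is a candidate key since {DeviceID, PlanID}⁺ = {BillingCycle, Carrier, DataCap, DeviceID, IMEI, PlanID, Region} covers every attribute.
{DataCap, DeviceID, IMEI} is a candidate key since {DataCap, DeviceID, IMEI}⁺ = {BillingCycle, Carrier, DataCap, DeviceID, IMEI, PlanID, Region} covers every attribute.
No proper subset of any of these is a key, and no other minimal superkey exists.

{DataCap, DeviceID, IMEI}, {DeviceID, PlanID}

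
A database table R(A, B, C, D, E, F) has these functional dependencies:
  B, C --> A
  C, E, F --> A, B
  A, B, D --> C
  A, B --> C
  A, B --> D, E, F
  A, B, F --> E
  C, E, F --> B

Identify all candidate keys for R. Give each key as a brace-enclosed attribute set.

{A, B}, {B, C}, {C, E, F}

Closure of {A, B} is {A, B, C, D, E, F}, the whole schema; {A, B} is a candidate key.
Closure of {B, C} is {A, B, C, D, E, F}, the whole schema; {B, C} is a candidate key.
Closure of {C, E, F} is {A, B, C, D, E, F}, the whole schema; {C, E, F} is a candidate key.
These are minimal and exhaustive — every other superkey contains one of them.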